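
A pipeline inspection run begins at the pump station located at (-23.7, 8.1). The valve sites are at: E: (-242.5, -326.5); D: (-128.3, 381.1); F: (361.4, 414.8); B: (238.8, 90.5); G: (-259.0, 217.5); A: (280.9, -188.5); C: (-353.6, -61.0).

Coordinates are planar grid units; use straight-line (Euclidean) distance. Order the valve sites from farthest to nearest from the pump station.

Distance from the pump station at (-23.7, 8.1) to each:
F (361.4, 414.8): 560.1
E (-242.5, -326.5): 399.8
D (-128.3, 381.1): 387.4
A (280.9, -188.5): 362.5
C (-353.6, -61.0): 337.1
G (-259.0, 217.5): 315.0
B (238.8, 90.5): 275.1

F, E, D, A, C, G, B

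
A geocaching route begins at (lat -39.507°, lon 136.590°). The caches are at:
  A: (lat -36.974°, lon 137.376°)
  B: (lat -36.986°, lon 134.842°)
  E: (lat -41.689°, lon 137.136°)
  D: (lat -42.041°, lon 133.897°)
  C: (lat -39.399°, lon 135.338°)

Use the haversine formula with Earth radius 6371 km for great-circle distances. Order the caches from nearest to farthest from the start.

Distances from the start:
C (lat -39.399°, lon 135.338°): 108.2 km
E (lat -41.689°, lon 137.136°): 247.0 km
A (lat -36.974°, lon 137.376°): 289.9 km
B (lat -36.986°, lon 134.842°): 319.2 km
D (lat -42.041°, lon 133.897°): 361.6 km

C, E, A, B, D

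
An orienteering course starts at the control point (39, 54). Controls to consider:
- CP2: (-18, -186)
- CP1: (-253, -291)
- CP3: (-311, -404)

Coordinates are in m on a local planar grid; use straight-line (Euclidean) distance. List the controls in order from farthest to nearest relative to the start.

CP3, CP1, CP2

Computing each straight-line distance from (39, 54):
CP3 (-311, -404): 576.4 m
CP1 (-253, -291): 452.0 m
CP2 (-18, -186): 246.7 m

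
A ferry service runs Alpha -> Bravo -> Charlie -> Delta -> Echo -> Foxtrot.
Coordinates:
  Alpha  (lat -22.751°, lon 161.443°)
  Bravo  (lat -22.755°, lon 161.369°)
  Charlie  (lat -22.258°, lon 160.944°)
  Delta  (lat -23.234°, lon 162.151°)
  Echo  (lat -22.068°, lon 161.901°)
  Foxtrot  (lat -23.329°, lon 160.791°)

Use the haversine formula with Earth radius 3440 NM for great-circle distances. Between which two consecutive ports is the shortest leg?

Leg distances:
Alpha→Bravo: 4.1 NM
Bravo→Charlie: 38.0 NM
Charlie→Delta: 88.9 NM
Delta→Echo: 71.4 NM
Echo→Foxtrot: 97.5 NM
The shortest leg is Alpha–Bravo at 4.1 NM.

Alpha–Bravo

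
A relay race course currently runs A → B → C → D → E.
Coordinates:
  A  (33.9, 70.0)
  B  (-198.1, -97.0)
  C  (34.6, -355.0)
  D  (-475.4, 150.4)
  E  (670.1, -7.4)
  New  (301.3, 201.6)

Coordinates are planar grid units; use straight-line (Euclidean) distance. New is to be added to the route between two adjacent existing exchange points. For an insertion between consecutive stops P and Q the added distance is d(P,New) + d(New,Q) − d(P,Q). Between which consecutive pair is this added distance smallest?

Added distance for inserting New between each consecutive pair:
A–B: 594.0
B–C: 851.6
C–D: 677.6
D–E: 46.0
Smallest added distance is 46.0, inserting between D and E.

between D and E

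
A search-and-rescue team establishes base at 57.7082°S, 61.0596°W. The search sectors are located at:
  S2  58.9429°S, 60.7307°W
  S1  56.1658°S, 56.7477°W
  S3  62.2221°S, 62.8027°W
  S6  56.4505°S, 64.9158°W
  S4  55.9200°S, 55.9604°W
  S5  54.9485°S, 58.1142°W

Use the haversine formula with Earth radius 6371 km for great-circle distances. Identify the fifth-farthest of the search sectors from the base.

S6

Distances from the base (57.7082°S, 61.0596°W):
S3: 511.2 km
S4: 368.4 km
S5: 356.5 km
S1: 312.7 km
S6: 271.7 km
S2: 138.6 km
The fifth-farthest is S6 at 271.7 km.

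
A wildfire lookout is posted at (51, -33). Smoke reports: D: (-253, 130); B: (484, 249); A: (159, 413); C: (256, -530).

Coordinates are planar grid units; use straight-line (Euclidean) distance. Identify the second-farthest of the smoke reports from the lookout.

Distances from the lookout ((51, -33)):
C: 537.6
B: 516.7
A: 458.9
D: 344.9
The second-farthest is B at 516.7.

B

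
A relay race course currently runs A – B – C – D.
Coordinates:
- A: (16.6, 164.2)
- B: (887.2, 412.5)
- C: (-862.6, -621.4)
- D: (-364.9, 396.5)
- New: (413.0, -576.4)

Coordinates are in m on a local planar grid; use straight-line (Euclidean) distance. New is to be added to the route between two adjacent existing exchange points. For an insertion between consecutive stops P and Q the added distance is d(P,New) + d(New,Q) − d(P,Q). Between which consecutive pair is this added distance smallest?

Added distance for inserting New between each consecutive pair:
A–B: 1031.4 m
B–C: 340.7 m
C–D: 1389.0 m
Smallest added distance is 340.7 m, inserting between B and C.

between B and C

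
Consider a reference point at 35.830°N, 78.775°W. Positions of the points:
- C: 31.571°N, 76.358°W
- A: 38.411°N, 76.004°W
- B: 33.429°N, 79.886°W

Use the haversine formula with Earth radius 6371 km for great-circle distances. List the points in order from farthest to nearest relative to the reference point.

C, A, B

Computing each great-circle distance from 35.830°N, 78.775°W:
C 31.571°N, 76.358°W: 523.7 km
A 38.411°N, 76.004°W: 377.8 km
B 33.429°N, 79.886°W: 285.7 km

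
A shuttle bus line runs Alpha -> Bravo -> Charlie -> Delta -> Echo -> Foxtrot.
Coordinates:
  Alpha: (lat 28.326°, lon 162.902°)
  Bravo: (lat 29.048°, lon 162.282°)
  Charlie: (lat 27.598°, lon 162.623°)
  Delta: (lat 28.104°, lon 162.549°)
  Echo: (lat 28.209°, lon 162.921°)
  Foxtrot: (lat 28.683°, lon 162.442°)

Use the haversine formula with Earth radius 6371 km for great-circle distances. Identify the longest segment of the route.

Bravo–Charlie

Leg distances:
Alpha→Bravo: 100.5 km
Bravo→Charlie: 164.7 km
Charlie→Delta: 56.7 km
Delta→Echo: 38.3 km
Echo→Foxtrot: 70.5 km
The longest leg is Bravo–Charlie at 164.7 km.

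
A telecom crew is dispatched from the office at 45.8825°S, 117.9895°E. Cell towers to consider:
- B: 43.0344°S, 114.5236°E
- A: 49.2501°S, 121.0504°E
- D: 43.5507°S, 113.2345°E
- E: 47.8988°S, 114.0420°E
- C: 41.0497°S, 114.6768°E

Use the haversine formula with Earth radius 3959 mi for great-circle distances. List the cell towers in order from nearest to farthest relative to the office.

Distance from the office at 45.8825°S, 117.9895°E to each:
E 47.8988°S, 114.0420°E: 232.7 mi
B 43.0344°S, 114.5236°E: 260.6 mi
A 49.2501°S, 121.0504°E: 272.9 mi
D 43.5507°S, 113.2345°E: 283.6 mi
C 41.0497°S, 114.6768°E: 372.9 mi

E, B, A, D, C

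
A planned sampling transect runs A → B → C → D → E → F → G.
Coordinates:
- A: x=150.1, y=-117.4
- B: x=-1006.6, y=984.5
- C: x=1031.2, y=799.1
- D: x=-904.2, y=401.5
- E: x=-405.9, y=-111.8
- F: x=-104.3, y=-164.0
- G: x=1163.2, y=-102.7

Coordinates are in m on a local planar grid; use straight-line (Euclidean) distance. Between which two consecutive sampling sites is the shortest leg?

E–F

Leg distances:
A→B: 1597.5 m
B→C: 2046.2 m
C→D: 1975.8 m
D→E: 715.4 m
E→F: 306.1 m
F→G: 1269.0 m
The shortest leg is E–F at 306.1 m.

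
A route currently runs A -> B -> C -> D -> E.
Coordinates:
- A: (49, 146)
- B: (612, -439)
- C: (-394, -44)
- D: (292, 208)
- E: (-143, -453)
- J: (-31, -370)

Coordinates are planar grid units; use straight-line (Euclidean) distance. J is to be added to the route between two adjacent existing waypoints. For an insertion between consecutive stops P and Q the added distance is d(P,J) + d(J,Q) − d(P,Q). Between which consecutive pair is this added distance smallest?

between D and E

Added distance for inserting J between each consecutive pair:
A–B: 356.9
B–C: 53.8
C–D: 419.2
D–E: 10.2
Smallest added distance is 10.2, inserting between D and E.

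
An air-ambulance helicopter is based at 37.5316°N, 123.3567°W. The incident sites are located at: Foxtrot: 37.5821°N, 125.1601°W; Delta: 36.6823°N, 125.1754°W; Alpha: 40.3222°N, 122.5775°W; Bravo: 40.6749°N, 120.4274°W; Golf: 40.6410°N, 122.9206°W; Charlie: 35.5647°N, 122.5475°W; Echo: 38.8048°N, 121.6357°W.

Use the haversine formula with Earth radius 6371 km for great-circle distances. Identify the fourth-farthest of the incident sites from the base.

Charlie

Distance to each, sorted:
Bravo: 431.3 km
Golf: 347.8 km
Alpha: 317.5 km
Charlie: 230.3 km
Echo: 206.6 km
Delta: 186.9 km
Foxtrot: 159.1 km
The fourth-farthest is Charlie at 230.3 km.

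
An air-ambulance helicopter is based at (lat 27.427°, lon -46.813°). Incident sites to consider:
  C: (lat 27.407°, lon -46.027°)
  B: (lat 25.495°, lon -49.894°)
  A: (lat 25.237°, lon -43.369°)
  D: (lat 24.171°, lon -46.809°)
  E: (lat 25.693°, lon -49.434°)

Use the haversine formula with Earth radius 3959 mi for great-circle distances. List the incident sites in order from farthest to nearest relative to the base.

Computing each great-circle distance from (lat 27.427°, lon -46.813°):
A (lat 25.237°, lon -43.369°): 261.5 mi
B (lat 25.495°, lon -49.894°): 232.7 mi
D (lat 24.171°, lon -46.809°): 225.0 mi
E (lat 25.693°, lon -49.434°): 201.5 mi
C (lat 27.407°, lon -46.027°): 48.2 mi

A, B, D, E, C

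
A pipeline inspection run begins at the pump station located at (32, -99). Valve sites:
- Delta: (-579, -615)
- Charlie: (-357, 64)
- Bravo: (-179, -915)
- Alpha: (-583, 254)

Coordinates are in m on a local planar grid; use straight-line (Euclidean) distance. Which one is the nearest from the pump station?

Charlie

Distances from the pump station ((32, -99)):
Charlie: 421.8 m
Alpha: 709.1 m
Delta: 799.7 m
Bravo: 842.8 m
The nearest is Charlie at 421.8 m.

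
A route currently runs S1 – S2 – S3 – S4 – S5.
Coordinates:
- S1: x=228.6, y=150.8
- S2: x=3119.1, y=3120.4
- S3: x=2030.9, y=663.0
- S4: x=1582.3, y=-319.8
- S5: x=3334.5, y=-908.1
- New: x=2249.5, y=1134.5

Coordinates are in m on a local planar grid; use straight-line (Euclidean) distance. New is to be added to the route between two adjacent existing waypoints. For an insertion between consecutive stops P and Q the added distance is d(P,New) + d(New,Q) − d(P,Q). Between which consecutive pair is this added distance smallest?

Added distance for inserting New between each consecutive pair:
S1–S2: 271.5 m
S2–S3: 0.1 m
S3–S4: 1039.4 m
S4–S5: 2064.6 m
Smallest added distance is 0.1 m, inserting between S2 and S3.

between S2 and S3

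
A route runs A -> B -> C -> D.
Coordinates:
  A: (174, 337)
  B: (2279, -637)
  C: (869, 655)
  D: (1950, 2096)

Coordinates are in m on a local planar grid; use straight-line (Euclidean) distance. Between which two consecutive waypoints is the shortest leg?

Leg distances:
A→B: 2319.4 m
B→C: 1912.4 m
C→D: 1801.4 m
The shortest leg is C–D at 1801.4 m.

C–D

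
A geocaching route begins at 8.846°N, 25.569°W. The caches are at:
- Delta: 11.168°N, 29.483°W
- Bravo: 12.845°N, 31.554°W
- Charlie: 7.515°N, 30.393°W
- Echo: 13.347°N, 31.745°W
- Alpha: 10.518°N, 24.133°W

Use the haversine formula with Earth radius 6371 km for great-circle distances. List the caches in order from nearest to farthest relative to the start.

Alpha, Delta, Charlie, Bravo, Echo

Distance from the start at 8.846°N, 25.569°W to each:
Alpha 10.518°N, 24.133°W: 243.6 km
Delta 11.168°N, 29.483°W: 500.3 km
Charlie 7.515°N, 30.393°W: 551.2 km
Bravo 12.845°N, 31.554°W: 790.4 km
Echo 13.347°N, 31.745°W: 839.3 km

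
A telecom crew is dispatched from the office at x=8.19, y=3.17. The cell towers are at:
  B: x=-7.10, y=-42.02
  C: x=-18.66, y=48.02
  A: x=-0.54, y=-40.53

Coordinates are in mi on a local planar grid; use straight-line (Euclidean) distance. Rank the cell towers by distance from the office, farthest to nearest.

Computing each straight-line distance from x=8.19, y=3.17:
C x=-18.66, y=48.02: 52.3 mi
B x=-7.10, y=-42.02: 47.7 mi
A x=-0.54, y=-40.53: 44.6 mi

C, B, A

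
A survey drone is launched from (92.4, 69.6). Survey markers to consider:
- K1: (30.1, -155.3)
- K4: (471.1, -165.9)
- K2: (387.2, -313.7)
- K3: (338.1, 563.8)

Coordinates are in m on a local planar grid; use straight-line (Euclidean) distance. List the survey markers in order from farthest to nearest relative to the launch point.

Computing each straight-line distance from (92.4, 69.6):
K3 (338.1, 563.8): 551.9 m
K2 (387.2, -313.7): 483.6 m
K4 (471.1, -165.9): 446.0 m
K1 (30.1, -155.3): 233.4 m

K3, K2, K4, K1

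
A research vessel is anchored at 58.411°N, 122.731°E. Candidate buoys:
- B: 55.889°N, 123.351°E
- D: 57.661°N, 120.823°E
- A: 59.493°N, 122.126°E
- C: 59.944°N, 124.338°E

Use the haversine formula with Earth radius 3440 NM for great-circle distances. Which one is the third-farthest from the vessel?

Distances from the vessel (58.411°N, 122.731°E):
B: 152.8 NM
C: 104.5 NM
D: 75.5 NM
A: 67.6 NM
The third-farthest is D at 75.5 NM.

D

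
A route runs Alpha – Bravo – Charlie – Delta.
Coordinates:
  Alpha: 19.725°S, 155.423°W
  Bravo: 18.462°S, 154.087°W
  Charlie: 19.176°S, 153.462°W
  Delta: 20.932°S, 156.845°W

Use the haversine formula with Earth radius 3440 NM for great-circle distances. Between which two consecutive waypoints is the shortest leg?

Bravo–Charlie

Leg distances:
Alpha→Bravo: 107.2 NM
Bravo→Charlie: 55.7 NM
Charlie→Delta: 218.0 NM
The shortest leg is Bravo–Charlie at 55.7 NM.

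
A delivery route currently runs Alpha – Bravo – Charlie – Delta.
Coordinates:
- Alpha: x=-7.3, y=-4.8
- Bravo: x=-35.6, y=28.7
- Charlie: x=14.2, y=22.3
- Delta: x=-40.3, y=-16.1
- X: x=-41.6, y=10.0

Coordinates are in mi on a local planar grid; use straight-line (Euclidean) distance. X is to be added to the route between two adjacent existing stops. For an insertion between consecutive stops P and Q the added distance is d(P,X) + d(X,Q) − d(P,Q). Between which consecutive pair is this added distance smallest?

Added distance for inserting X between each consecutive pair:
Alpha–Bravo: 13.1 mi
Bravo–Charlie: 26.6 mi
Charlie–Delta: 16.6 mi
Smallest added distance is 13.1 mi, inserting between Alpha and Bravo.

between Alpha and Bravo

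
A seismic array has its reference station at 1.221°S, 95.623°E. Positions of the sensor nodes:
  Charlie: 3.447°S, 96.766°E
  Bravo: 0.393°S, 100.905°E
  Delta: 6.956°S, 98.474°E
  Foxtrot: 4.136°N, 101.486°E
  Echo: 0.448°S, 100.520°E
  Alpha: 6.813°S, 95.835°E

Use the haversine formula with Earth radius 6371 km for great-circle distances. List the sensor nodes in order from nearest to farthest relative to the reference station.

Charlie, Echo, Bravo, Alpha, Delta, Foxtrot

Distance from the reference station at 1.221°S, 95.623°E to each:
Charlie 3.447°S, 96.766°E: 278.2 km
Echo 0.448°S, 100.520°E: 551.2 km
Bravo 0.393°S, 100.905°E: 594.4 km
Alpha 6.813°S, 95.835°E: 622.2 km
Delta 6.956°S, 98.474°E: 711.7 km
Foxtrot 4.136°N, 101.486°E: 882.8 km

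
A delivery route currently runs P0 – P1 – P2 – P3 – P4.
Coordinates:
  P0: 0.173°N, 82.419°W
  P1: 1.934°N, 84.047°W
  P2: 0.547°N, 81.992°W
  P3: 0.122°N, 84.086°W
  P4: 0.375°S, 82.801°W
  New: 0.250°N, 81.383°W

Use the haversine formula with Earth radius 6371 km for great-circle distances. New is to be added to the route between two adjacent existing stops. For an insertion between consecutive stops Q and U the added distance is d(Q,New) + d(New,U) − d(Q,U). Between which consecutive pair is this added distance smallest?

between P2 and P3

Added distance for inserting New between each consecutive pair:
P0–P1: 199.3 km
P1–P2: 150.1 km
P2–P3: 138.6 km
P3–P4: 320.0 km
Smallest added distance is 138.6 km, inserting between P2 and P3.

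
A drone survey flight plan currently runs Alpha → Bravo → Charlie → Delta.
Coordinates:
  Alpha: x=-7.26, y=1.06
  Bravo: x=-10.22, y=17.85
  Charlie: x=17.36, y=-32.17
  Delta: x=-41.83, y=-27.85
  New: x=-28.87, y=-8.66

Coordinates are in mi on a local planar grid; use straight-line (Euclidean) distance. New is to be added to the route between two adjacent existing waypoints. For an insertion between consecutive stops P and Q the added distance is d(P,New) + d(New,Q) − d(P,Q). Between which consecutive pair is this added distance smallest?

Added distance for inserting New between each consecutive pair:
Alpha–Bravo: 39.1 mi
Bravo–Charlie: 27.2 mi
Charlie–Delta: 15.7 mi
Smallest added distance is 15.7 mi, inserting between Charlie and Delta.

between Charlie and Delta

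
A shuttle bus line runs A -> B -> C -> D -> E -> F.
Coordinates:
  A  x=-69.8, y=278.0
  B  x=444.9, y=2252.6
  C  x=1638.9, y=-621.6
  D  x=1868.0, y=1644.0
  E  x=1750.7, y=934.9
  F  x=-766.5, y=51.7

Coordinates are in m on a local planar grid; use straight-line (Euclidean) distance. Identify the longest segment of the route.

Leg distances:
A→B: 2040.6 m
B→C: 3112.3 m
C→D: 2277.2 m
D→E: 718.7 m
E→F: 2667.6 m
The longest leg is B–C at 3112.3 m.

B–C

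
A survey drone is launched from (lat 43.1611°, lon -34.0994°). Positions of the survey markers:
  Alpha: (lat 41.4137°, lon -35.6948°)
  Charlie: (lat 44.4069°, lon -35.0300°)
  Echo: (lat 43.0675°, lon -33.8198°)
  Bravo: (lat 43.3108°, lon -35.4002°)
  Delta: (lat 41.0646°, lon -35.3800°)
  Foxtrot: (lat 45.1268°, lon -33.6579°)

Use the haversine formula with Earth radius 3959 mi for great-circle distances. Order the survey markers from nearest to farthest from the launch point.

Echo, Bravo, Charlie, Foxtrot, Alpha, Delta

Distances from the launch point:
Echo (lat 43.0675°, lon -33.8198°): 15.5 mi
Bravo (lat 43.3108°, lon -35.4002°): 66.3 mi
Charlie (lat 44.4069°, lon -35.0300°): 97.8 mi
Foxtrot (lat 45.1268°, lon -33.6579°): 137.6 mi
Alpha (lat 41.4137°, lon -35.6948°): 145.7 mi
Delta (lat 41.0646°, lon -35.3800°): 159.0 mi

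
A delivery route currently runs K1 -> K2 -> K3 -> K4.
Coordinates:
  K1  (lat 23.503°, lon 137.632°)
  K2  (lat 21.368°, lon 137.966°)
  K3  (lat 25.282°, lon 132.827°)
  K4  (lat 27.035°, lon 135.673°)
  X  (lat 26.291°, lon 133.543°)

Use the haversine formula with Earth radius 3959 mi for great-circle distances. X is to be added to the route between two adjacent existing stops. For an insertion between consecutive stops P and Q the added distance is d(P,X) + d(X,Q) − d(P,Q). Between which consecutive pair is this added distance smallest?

Added distance for inserting X between each consecutive pair:
K1–K2: 611.7 mi
K2–K3: 99.4 mi
K3–K4: 9.9 mi
Smallest added distance is 9.9 mi, inserting between K3 and K4.

between K3 and K4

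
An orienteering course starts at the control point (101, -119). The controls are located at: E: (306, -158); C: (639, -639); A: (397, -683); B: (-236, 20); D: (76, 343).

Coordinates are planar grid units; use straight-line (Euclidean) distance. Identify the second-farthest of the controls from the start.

A

Distances from the start ((101, -119)):
C: 748.2
A: 637.0
D: 462.7
B: 364.5
E: 208.7
The second-farthest is A at 637.0.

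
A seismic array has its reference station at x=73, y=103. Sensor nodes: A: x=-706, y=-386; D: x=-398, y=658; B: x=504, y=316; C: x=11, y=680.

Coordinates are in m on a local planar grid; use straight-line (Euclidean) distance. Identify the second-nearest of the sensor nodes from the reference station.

Distance to each, sorted:
B: 480.8 m
C: 580.3 m
D: 727.9 m
A: 919.8 m
The second-nearest is C at 580.3 m.

C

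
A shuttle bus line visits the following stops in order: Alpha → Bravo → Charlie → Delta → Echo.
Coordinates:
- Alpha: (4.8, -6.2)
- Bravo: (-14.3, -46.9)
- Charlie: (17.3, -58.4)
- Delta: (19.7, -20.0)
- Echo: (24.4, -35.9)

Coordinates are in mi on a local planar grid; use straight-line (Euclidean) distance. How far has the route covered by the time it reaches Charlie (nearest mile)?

Leg distances:
Alpha→Bravo: 45.0 mi  (cumulative 45.0 mi)
Bravo→Charlie: 33.6 mi  (cumulative 78.6 mi)
Cumulative distance at Charlie ≈ 79 mi.

79 mi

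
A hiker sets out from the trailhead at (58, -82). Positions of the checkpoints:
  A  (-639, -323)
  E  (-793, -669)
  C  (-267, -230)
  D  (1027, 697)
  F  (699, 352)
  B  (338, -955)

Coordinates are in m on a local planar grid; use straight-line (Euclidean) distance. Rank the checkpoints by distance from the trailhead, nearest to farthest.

C, A, F, B, E, D

Computing each straight-line distance from (58, -82):
C (-267, -230): 357.1 m
A (-639, -323): 737.5 m
F (699, 352): 774.1 m
B (338, -955): 916.8 m
E (-793, -669): 1033.8 m
D (1027, 697): 1243.3 m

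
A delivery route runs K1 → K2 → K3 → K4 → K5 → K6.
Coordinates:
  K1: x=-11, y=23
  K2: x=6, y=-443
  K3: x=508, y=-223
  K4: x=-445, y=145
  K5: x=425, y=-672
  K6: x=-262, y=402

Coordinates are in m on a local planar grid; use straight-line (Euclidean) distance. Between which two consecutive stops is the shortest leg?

K1–K2

Leg distances:
K1→K2: 466.3 m
K2→K3: 548.1 m
K3→K4: 1021.6 m
K4→K5: 1193.5 m
K5→K6: 1274.9 m
The shortest leg is K1–K2 at 466.3 m.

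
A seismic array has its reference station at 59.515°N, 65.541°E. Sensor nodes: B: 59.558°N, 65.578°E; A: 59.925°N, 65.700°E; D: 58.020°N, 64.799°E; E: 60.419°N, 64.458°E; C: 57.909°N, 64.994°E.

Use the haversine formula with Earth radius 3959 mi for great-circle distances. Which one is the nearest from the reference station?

B

Distance to each, sorted:
B: 3.2 mi
A: 28.9 mi
E: 72.8 mi
D: 106.7 mi
C: 112.7 mi
The nearest is B at 3.2 mi.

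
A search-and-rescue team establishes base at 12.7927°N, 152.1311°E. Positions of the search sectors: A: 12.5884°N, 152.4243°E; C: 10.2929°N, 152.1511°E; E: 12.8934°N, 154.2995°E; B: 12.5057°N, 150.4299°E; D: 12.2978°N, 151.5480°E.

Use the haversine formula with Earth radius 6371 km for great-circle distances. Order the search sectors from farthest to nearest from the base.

C, E, B, D, A

Computing each great-circle distance from 12.7927°N, 152.1311°E:
C 10.2929°N, 152.1511°E: 278.0 km
E 12.8934°N, 154.2995°E: 235.3 km
B 12.5057°N, 150.4299°E: 187.3 km
D 12.2978°N, 151.5480°E: 83.9 km
A 12.5884°N, 152.4243°E: 39.1 km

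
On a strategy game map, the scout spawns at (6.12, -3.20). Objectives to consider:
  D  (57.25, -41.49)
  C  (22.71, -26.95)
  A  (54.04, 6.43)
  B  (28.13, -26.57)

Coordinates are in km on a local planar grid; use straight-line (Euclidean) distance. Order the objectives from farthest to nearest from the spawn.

D, A, B, C

Distances from the spawn:
D (57.25, -41.49): 63.9 km
A (54.04, 6.43): 48.9 km
B (28.13, -26.57): 32.1 km
C (22.71, -26.95): 29.0 km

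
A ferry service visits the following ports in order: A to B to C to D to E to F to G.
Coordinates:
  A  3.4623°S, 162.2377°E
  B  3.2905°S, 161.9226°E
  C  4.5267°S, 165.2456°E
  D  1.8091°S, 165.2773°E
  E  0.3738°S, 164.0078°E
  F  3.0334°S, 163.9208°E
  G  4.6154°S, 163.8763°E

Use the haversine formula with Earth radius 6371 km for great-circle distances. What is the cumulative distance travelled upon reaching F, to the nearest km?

1244 km

Leg distances:
A→B: 39.9 km  (cumulative 39.9 km)
B→C: 393.4 km  (cumulative 433.3 km)
C→D: 302.2 km  (cumulative 735.5 km)
D→E: 213.0 km  (cumulative 948.5 km)
E→F: 295.9 km  (cumulative 1244.4 km)
Cumulative distance at F ≈ 1244 km.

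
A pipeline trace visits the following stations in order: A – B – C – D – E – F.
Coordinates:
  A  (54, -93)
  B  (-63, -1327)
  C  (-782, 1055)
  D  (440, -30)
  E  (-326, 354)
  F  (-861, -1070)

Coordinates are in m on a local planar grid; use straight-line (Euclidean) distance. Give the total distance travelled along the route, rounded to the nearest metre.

7740 m

Leg distances:
A→B: 1239.5 m  (cumulative 1239.5 m)
B→C: 2488.1 m  (cumulative 3727.7 m)
C→D: 1634.2 m  (cumulative 5361.9 m)
D→E: 856.9 m  (cumulative 6218.7 m)
E→F: 1521.2 m  (cumulative 7739.9 m)
Total route length ≈ 7740 m.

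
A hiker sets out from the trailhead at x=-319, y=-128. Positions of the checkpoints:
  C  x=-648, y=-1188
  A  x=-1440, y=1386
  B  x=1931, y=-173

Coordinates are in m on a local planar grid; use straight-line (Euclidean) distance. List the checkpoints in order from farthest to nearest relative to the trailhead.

Computing each straight-line distance from x=-319, y=-128:
B x=1931, y=-173: 2250.4 m
A x=-1440, y=1386: 1883.8 m
C x=-648, y=-1188: 1109.9 m

B, A, C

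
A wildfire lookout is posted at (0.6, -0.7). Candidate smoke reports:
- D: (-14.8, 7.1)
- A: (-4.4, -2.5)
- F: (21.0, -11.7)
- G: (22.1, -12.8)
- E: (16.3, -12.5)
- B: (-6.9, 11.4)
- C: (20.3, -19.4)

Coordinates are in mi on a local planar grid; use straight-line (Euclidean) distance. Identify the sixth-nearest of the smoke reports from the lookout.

G

Distances from the lookout ((0.6, -0.7)):
A: 5.3 mi
B: 14.2 mi
D: 17.3 mi
E: 19.6 mi
F: 23.2 mi
G: 24.7 mi
C: 27.2 mi
The sixth-nearest is G at 24.7 mi.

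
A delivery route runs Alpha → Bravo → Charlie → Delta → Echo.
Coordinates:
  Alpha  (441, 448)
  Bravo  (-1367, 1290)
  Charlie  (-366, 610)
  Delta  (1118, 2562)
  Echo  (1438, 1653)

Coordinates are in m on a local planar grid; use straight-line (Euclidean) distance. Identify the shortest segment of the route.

Delta–Echo

Leg distances:
Alpha→Bravo: 1994.4 m
Bravo→Charlie: 1210.1 m
Charlie→Delta: 2452.1 m
Delta→Echo: 963.7 m
The shortest leg is Delta–Echo at 963.7 m.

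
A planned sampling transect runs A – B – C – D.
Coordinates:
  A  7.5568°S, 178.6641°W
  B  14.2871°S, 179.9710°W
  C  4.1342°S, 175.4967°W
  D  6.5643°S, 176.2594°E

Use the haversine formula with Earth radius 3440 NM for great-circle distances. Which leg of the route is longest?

Leg distances:
A→B: 411.4 NM
B→C: 664.6 NM
C→D: 513.9 NM
The longest leg is B–C at 664.6 NM.

B–C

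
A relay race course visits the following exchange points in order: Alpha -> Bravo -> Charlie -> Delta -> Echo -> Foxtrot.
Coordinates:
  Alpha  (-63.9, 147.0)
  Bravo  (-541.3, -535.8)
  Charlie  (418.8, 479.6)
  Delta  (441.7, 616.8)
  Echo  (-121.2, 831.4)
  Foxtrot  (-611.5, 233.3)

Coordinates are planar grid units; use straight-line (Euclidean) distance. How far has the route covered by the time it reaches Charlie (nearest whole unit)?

Leg distances:
Alpha→Bravo: 833.1  (cumulative 833.1)
Bravo→Charlie: 1397.4  (cumulative 2230.6)
Cumulative distance at Charlie ≈ 2231.

2231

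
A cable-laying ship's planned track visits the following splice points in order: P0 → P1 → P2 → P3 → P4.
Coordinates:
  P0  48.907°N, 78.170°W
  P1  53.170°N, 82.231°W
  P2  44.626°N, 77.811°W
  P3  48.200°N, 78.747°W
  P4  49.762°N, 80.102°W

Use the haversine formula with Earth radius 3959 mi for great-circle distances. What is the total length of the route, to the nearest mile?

1342 mi

Leg distances:
P0→P1: 343.2 mi  (cumulative 343.2 mi)
P1→P2: 623.3 mi  (cumulative 966.5 mi)
P2→P3: 250.9 mi  (cumulative 1217.5 mi)
P3→P4: 124.2 mi  (cumulative 1341.6 mi)
Total route length ≈ 1342 mi.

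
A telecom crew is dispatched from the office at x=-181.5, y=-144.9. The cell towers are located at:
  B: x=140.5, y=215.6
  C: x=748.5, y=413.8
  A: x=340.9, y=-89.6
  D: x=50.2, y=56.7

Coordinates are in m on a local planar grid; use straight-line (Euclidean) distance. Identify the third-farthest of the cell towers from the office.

B

Distances from the office (x=-181.5, y=-144.9):
C: 1084.9 m
A: 525.3 m
B: 483.4 m
D: 307.1 m
The third-farthest is B at 483.4 m.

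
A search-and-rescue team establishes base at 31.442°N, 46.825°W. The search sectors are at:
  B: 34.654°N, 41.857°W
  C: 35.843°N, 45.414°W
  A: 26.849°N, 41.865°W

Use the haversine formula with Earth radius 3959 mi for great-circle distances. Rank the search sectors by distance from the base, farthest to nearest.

Distance from the base at 31.442°N, 46.825°W to each:
A 26.849°N, 41.865°W: 436.1 mi
B 34.654°N, 41.857°W: 363.3 mi
C 35.843°N, 45.414°W: 314.7 mi

A, B, C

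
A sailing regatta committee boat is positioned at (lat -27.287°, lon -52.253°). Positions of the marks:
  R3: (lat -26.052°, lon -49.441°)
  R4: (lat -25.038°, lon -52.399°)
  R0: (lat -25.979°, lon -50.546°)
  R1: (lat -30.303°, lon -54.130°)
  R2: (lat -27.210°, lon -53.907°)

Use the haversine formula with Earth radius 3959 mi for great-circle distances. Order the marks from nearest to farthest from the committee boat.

R2, R0, R4, R3, R1

Distances from the committee boat:
R2 (lat -27.210°, lon -53.907°): 101.7 mi
R0 (lat -25.979°, lon -50.546°): 138.9 mi
R4 (lat -25.038°, lon -52.399°): 155.7 mi
R3 (lat -26.052°, lon -49.441°): 193.5 mi
R1 (lat -30.303°, lon -54.130°): 237.4 mi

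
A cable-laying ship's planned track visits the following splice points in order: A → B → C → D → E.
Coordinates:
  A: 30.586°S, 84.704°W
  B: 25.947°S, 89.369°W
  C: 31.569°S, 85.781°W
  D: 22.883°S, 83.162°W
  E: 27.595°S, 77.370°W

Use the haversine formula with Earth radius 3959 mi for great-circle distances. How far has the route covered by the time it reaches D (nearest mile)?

1494 mi

Leg distances:
A→B: 428.1 mi  (cumulative 428.1 mi)
B→C: 445.0 mi  (cumulative 873.1 mi)
C→D: 621.3 mi  (cumulative 1494.4 mi)
Cumulative distance at D ≈ 1494 mi.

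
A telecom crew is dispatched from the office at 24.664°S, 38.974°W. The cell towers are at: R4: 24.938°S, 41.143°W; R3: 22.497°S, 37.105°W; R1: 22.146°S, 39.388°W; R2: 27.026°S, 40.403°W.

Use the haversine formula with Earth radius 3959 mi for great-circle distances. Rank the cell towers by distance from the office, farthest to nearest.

R3, R2, R1, R4

Distance from the office at 24.664°S, 38.974°W to each:
R3 22.497°S, 37.105°W: 190.9 mi
R2 27.026°S, 40.403°W: 185.8 mi
R1 22.146°S, 39.388°W: 176.0 mi
R4 24.938°S, 41.143°W: 137.4 mi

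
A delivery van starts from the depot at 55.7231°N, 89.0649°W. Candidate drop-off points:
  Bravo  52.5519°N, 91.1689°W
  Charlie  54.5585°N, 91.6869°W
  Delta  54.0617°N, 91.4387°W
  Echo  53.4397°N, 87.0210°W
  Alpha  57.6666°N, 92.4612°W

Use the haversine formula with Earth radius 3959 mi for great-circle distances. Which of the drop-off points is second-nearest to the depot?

Distance to each, sorted:
Charlie: 131.1 mi
Delta: 148.6 mi
Echo: 177.7 mi
Alpha: 186.1 mi
Bravo: 235.1 mi
The second-nearest is Delta at 148.6 mi.

Delta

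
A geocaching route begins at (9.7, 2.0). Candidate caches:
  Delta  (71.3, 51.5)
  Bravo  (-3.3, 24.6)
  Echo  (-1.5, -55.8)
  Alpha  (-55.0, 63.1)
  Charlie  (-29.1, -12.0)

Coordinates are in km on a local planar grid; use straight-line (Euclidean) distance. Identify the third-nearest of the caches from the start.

Echo

Distance to each, sorted:
Bravo: 26.1 km
Charlie: 41.2 km
Echo: 58.9 km
Delta: 79.0 km
Alpha: 89.0 km
The third-nearest is Echo at 58.9 km.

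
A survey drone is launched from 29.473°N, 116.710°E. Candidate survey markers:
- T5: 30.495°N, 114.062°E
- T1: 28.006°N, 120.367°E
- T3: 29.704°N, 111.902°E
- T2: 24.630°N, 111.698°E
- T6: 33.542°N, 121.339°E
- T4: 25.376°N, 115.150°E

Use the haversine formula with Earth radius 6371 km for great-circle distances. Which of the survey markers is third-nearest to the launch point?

Distances from the launch point (29.473°N, 116.710°E):
T5: 279.2 km
T1: 392.1 km
T3: 465.6 km
T4: 480.9 km
T6: 630.2 km
T2: 732.2 km
The third-nearest is T3 at 465.6 km.

T3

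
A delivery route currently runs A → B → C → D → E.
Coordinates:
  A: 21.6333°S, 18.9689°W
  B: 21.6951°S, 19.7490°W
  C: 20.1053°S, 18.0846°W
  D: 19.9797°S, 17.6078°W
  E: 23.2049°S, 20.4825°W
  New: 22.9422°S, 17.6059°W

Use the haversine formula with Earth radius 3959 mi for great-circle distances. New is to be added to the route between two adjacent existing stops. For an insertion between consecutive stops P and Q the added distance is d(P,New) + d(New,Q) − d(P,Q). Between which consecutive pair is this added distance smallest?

between D and E

Added distance for inserting New between each consecutive pair:
A–B: 237.1 mi
B–C: 206.6 mi
C–D: 371.0 mi
D–E: 99.0 mi
Smallest added distance is 99.0 mi, inserting between D and E.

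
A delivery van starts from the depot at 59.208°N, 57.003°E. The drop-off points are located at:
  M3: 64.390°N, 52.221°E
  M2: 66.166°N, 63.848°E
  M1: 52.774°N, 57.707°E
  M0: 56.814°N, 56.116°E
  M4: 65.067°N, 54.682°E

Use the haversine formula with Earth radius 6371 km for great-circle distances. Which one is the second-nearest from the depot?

M3

Distance to each, sorted:
M0: 271.3 km
M3: 628.2 km
M4: 662.4 km
M1: 716.8 km
M2: 847.7 km
The second-nearest is M3 at 628.2 km.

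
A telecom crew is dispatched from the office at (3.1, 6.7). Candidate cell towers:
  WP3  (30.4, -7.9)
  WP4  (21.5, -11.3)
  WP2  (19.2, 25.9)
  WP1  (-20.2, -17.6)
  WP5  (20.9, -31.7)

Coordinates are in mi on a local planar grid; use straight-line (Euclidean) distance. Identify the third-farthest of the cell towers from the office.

Distances from the office ((3.1, 6.7)):
WP5: 42.3 mi
WP1: 33.7 mi
WP3: 31.0 mi
WP4: 25.7 mi
WP2: 25.1 mi
The third-farthest is WP3 at 31.0 mi.

WP3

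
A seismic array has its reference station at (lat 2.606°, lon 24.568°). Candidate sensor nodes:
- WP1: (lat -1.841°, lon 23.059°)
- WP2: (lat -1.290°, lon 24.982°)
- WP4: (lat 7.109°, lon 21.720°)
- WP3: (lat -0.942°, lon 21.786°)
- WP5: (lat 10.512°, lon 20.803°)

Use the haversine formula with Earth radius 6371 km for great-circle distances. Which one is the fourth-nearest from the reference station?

Distances from the reference station ((lat 2.606°, lon 24.568°)):
WP2: 435.7 km
WP3: 501.3 km
WP1: 522.2 km
WP4: 591.8 km
WP5: 972.4 km
The fourth-nearest is WP4 at 591.8 km.

WP4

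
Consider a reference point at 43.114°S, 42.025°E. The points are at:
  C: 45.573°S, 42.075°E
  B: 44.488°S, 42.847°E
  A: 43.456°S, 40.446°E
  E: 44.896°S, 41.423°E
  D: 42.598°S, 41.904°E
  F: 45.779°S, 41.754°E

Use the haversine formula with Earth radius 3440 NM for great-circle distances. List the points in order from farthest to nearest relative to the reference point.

Distances from the reference point:
F 45.779°S, 41.754°E: 160.4 NM
C 45.573°S, 42.075°E: 147.7 NM
E 44.896°S, 41.423°E: 110.1 NM
B 44.488°S, 42.847°E: 89.9 NM
A 43.456°S, 40.446°E: 72.0 NM
D 42.598°S, 41.904°E: 31.4 NM

F, C, E, B, A, D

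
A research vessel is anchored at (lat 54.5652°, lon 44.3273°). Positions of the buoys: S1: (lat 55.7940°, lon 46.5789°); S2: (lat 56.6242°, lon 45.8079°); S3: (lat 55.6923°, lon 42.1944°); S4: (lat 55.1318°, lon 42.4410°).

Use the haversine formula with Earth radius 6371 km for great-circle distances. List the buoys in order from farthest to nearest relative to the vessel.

S2, S1, S3, S4

Distances from the vessel:
S2 (lat 56.6242°, lon 45.8079°): 247.1 km
S1 (lat 55.7940°, lon 46.5789°): 197.7 km
S3 (lat 55.6923°, lon 42.1944°): 184.6 km
S4 (lat 55.1318°, lon 42.4410°): 136.2 km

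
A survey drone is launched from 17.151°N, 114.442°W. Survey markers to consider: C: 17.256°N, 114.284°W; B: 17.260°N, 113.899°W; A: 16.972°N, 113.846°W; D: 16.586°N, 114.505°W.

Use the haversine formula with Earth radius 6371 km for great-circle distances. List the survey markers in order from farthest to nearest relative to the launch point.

A, D, B, C

Distance from the launch point at 17.151°N, 114.442°W to each:
A 16.972°N, 113.846°W: 66.4 km
D 16.586°N, 114.505°W: 63.2 km
B 17.260°N, 113.899°W: 58.9 km
C 17.256°N, 114.284°W: 20.4 km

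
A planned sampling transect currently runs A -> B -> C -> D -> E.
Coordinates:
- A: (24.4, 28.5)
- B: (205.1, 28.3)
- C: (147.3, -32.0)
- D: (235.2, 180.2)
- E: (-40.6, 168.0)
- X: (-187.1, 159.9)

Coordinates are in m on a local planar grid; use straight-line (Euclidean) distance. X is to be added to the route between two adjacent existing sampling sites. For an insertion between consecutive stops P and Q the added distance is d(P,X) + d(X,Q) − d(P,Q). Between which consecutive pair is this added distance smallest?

Added distance for inserting X between each consecutive pair:
A–B: 482.0 m
B–C: 715.7 m
C–D: 578.7 m
D–E: 293.4 m
Smallest added distance is 293.4 m, inserting between D and E.

between D and E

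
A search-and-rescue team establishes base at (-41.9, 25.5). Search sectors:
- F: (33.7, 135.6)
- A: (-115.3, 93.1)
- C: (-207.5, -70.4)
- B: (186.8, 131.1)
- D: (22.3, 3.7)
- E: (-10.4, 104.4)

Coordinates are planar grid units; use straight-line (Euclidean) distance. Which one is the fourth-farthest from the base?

A

Distance to each, sorted:
B: 251.9
C: 191.4
F: 133.6
A: 99.8
E: 85.0
D: 67.8
The fourth-farthest is A at 99.8.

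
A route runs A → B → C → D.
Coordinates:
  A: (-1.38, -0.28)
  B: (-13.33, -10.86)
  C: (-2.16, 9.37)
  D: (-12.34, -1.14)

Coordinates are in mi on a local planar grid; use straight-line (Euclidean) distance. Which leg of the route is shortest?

Leg distances:
A→B: 16.0 mi
B→C: 23.1 mi
C→D: 14.6 mi
The shortest leg is C–D at 14.6 mi.

C–D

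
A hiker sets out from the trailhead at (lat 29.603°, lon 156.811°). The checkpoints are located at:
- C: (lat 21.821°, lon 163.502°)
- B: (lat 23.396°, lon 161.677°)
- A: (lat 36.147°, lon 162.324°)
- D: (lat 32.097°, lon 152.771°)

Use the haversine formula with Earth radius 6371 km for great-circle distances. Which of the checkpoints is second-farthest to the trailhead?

Distances from the trailhead ((lat 29.603°, lon 156.811°)):
C: 1094.0 km
A: 891.0 km
B: 842.9 km
D: 475.0 km
The second-farthest is A at 891.0 km.

A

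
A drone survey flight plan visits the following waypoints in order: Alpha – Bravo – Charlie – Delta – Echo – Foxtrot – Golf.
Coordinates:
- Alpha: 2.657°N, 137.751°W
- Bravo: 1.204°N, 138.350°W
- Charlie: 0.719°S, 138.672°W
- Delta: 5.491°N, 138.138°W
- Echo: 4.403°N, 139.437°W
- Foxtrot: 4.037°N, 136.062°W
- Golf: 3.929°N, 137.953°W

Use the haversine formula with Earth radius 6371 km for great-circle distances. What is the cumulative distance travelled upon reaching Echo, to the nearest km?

Leg distances:
Alpha→Bravo: 174.7 km  (cumulative 174.7 km)
Bravo→Charlie: 216.8 km  (cumulative 391.5 km)
Charlie→Delta: 693.1 km  (cumulative 1084.6 km)
Delta→Echo: 188.0 km  (cumulative 1272.6 km)
Cumulative distance at Echo ≈ 1273 km.

1273 km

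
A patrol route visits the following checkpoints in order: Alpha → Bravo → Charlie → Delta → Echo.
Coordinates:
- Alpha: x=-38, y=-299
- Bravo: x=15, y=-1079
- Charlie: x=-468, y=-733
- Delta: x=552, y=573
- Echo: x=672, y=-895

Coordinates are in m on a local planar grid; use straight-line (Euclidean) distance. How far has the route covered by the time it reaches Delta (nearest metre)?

Leg distances:
Alpha→Bravo: 781.8 m  (cumulative 781.8 m)
Bravo→Charlie: 594.1 m  (cumulative 1375.9 m)
Charlie→Delta: 1657.1 m  (cumulative 3033.1 m)
Cumulative distance at Delta ≈ 3033 m.

3033 m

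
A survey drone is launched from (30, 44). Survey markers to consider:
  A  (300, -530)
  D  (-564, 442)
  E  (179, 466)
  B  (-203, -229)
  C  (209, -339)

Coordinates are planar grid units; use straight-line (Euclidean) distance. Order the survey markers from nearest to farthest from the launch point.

Distances from the launch point:
B (-203, -229): 358.9
C (209, -339): 422.8
E (179, 466): 447.5
A (300, -530): 634.3
D (-564, 442): 715.0

B, C, E, A, D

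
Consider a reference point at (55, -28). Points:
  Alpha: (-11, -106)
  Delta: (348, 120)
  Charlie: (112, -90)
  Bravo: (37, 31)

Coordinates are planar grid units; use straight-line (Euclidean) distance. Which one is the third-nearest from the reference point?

Distance to each, sorted:
Bravo: 61.7
Charlie: 84.2
Alpha: 102.2
Delta: 328.3
The third-nearest is Alpha at 102.2.

Alpha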